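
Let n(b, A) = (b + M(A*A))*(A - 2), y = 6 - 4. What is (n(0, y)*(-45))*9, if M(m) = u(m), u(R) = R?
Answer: 0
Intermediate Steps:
M(m) = m
y = 2
n(b, A) = (-2 + A)*(b + A²) (n(b, A) = (b + A*A)*(A - 2) = (b + A²)*(-2 + A) = (-2 + A)*(b + A²))
(n(0, y)*(-45))*9 = ((2³ - 2*0 - 2*2² + 2*0)*(-45))*9 = ((8 + 0 - 2*4 + 0)*(-45))*9 = ((8 + 0 - 8 + 0)*(-45))*9 = (0*(-45))*9 = 0*9 = 0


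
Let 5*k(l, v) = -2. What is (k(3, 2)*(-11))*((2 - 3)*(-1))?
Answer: 22/5 ≈ 4.4000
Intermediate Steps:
k(l, v) = -⅖ (k(l, v) = (⅕)*(-2) = -⅖)
(k(3, 2)*(-11))*((2 - 3)*(-1)) = (-⅖*(-11))*((2 - 3)*(-1)) = 22*(-1*(-1))/5 = (22/5)*1 = 22/5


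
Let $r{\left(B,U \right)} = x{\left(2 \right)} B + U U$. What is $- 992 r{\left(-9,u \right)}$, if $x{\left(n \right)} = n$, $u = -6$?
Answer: $-17856$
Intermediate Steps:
$r{\left(B,U \right)} = U^{2} + 2 B$ ($r{\left(B,U \right)} = 2 B + U U = 2 B + U^{2} = U^{2} + 2 B$)
$- 992 r{\left(-9,u \right)} = - 992 \left(\left(-6\right)^{2} + 2 \left(-9\right)\right) = - 992 \left(36 - 18\right) = \left(-992\right) 18 = -17856$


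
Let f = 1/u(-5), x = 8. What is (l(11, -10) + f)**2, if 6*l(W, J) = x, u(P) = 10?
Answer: 1849/900 ≈ 2.0544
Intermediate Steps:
l(W, J) = 4/3 (l(W, J) = (1/6)*8 = 4/3)
f = 1/10 ≈ 0.10000
(l(11, -10) + f)**2 = (4/3 + 1/10)**2 = (43/30)**2 = 1849/900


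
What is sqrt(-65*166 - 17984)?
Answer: I*sqrt(28774) ≈ 169.63*I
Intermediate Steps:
sqrt(-65*166 - 17984) = sqrt(-10790 - 17984) = sqrt(-28774) = I*sqrt(28774)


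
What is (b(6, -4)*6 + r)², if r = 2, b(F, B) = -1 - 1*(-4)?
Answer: 400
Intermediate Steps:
b(F, B) = 3 (b(F, B) = -1 + 4 = 3)
(b(6, -4)*6 + r)² = (3*6 + 2)² = (18 + 2)² = 20² = 400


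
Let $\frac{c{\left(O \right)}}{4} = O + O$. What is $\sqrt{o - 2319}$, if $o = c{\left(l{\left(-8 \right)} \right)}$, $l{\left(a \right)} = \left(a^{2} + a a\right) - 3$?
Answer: $i \sqrt{1319} \approx 36.318 i$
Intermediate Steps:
$l{\left(a \right)} = -3 + 2 a^{2}$ ($l{\left(a \right)} = \left(a^{2} + a^{2}\right) - 3 = 2 a^{2} - 3 = -3 + 2 a^{2}$)
$c{\left(O \right)} = 8 O$ ($c{\left(O \right)} = 4 \left(O + O\right) = 4 \cdot 2 O = 8 O$)
$o = 1000$ ($o = 8 \left(-3 + 2 \left(-8\right)^{2}\right) = 8 \left(-3 + 2 \cdot 64\right) = 8 \left(-3 + 128\right) = 8 \cdot 125 = 1000$)
$\sqrt{o - 2319} = \sqrt{1000 - 2319} = \sqrt{-1319} = i \sqrt{1319}$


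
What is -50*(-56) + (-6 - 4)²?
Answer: 2900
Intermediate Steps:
-50*(-56) + (-6 - 4)² = 2800 + (-10)² = 2800 + 100 = 2900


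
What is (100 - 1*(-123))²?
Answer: 49729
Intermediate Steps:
(100 - 1*(-123))² = (100 + 123)² = 223² = 49729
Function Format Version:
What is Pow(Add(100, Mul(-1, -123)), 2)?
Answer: 49729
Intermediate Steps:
Pow(Add(100, Mul(-1, -123)), 2) = Pow(Add(100, 123), 2) = Pow(223, 2) = 49729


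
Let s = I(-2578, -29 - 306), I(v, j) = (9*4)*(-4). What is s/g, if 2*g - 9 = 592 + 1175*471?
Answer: -144/277013 ≈ -0.00051983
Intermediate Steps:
I(v, j) = -144 (I(v, j) = 36*(-4) = -144)
g = 277013 (g = 9/2 + (592 + 1175*471)/2 = 9/2 + (592 + 553425)/2 = 9/2 + (½)*554017 = 9/2 + 554017/2 = 277013)
s = -144
s/g = -144/277013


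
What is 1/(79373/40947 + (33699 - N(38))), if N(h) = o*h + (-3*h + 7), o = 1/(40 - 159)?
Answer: 4872693/164737260931 ≈ 2.9579e-5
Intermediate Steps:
o = -1/119 (o = 1/(-119) = -1/119 ≈ -0.0084034)
N(h) = 7 - 358*h/119 (N(h) = -h/119 + (-3*h + 7) = -h/119 + (7 - 3*h) = 7 - 358*h/119)
1/(79373/40947 + (33699 - N(38))) = 1/(79373/40947 + (33699 - (7 - 358/119*38))) = 1/(79373*(1/40947) + (33699 - (7 - 13604/119))) = 1/(79373/40947 + (33699 - 1*(-12771/119))) = 1/(79373/40947 + (33699 + 12771/119)) = 1/(79373/40947 + 4022952/119) = 1/(164737260931/4872693) = 4872693/164737260931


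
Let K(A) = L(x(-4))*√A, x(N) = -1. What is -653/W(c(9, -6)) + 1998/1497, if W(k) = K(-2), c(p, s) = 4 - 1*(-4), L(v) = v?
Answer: 666/499 - 653*I*√2/2 ≈ 1.3347 - 461.74*I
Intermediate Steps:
c(p, s) = 8 (c(p, s) = 4 + 4 = 8)
K(A) = -√A
W(k) = -I*√2 (W(k) = -√(-2) = -I*√2)
-653/W(c(9, -6)) + 1998/1497 = -653*I*√2/2 + 1998/1497 = -653*I*√2/2 + 1998*(1/1497) = -653*I*√2/2 + 666/499 = 666/499 - 653*I*√2/2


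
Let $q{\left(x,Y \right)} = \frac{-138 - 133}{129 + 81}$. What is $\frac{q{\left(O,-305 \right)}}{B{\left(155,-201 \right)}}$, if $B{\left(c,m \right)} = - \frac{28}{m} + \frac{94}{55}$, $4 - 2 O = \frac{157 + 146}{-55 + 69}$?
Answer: $- \frac{199727}{286076} \approx -0.69816$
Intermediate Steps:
$O = - \frac{247}{28}$ ($O = 2 - \frac{\left(157 + 146\right) \frac{1}{-55 + 69}}{2} = 2 - \frac{303 \cdot \frac{1}{14}}{2} = 2 - \frac{303}{28} = - \frac{247}{28} \approx -8.8214$)
$q{\left(x,Y \right)} = - \frac{271}{210}$
$B{\left(c,m \right)} = \frac{94}{55} - \frac{28}{m}$ ($B{\left(c,m \right)} = - \frac{28}{m} + 94 \cdot \frac{1}{55} = - \frac{28}{m} + \frac{94}{55} = \frac{94}{55} - \frac{28}{m}$)
$\frac{q{\left(O,-305 \right)}}{B{\left(155,-201 \right)}} = - \frac{271}{210 \left(\frac{94}{55} - \frac{28}{-201}\right)} = - \frac{271}{210 \left(\frac{94}{55} - - \frac{28}{201}\right)} = - \frac{271}{210 \left(\frac{94}{55} + \frac{28}{201}\right)} = - \frac{271}{210 \cdot \frac{20434}{11055}} = \left(- \frac{271}{210}\right) \frac{11055}{20434} = - \frac{199727}{286076}$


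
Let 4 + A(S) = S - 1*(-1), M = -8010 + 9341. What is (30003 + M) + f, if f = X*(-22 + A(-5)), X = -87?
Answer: 33944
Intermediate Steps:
M = 1331
A(S) = -3 + S (A(S) = -4 + (S - 1*(-1)) = -4 + (S + 1) = -4 + (1 + S) = -3 + S)
f = 2610 (f = -87*(-22 + (-3 - 5)) = -87*(-22 - 8) = -87*(-30) = 2610)
(30003 + M) + f = (30003 + 1331) + 2610 = 31334 + 2610 = 33944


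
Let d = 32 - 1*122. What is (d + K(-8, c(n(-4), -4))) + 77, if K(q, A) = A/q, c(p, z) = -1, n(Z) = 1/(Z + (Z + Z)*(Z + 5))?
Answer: -103/8 ≈ -12.875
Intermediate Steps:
n(Z) = 1/(Z + 2*Z*(5 + Z)) (n(Z) = 1/(Z + (2*Z)*(5 + Z)) = 1/(Z + 2*Z*(5 + Z)))
d = -90 (d = 32 - 122 = -90)
(d + K(-8, c(n(-4), -4))) + 77 = (-90 - 1/(-8)) + 77 = (-90 - 1*(-⅛)) + 77 = (-90 + ⅛) + 77 = -719/8 + 77 = -103/8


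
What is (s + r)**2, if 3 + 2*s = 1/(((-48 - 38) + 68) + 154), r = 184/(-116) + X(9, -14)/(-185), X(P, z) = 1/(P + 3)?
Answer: 182163529259209/19165483065600 ≈ 9.5048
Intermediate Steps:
X(P, z) = 1/(3 + P)
r = -102149/64380 (r = 184/(-116) + 1/((3 + 9)*(-185)) = 184*(-1/116) - 1/185/12 = -46/29 + (1/12)*(-1/185) = -46/29 - 1/2220 = -102149/64380 ≈ -1.5867)
s = -407/272 (s = -3/2 + 1/(2*(((-48 - 38) + 68) + 154)) = -3/2 + 1/(2*((-86 + 68) + 154)) = -3/2 + 1/(2*(-18 + 154)) = -3/2 + (1/2)/136 = -3/2 + (1/2)*(1/136) = -3/2 + 1/272 = -407/272 ≈ -1.4963)
(s + r)**2 = (-407/272 - 102149/64380)**2 = (-13496797/4377840)**2 = 182163529259209/19165483065600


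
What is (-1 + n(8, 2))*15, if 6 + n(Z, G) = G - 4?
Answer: -135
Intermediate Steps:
n(Z, G) = -10 + G (n(Z, G) = -6 + (G - 4) = -6 + (-4 + G) = -10 + G)
(-1 + n(8, 2))*15 = (-1 + (-10 + 2))*15 = (-1 - 8)*15 = -9*15 = -135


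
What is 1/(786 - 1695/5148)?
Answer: 1716/1348211 ≈ 0.0012728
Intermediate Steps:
1/(786 - 1695/5148) = 1/(786 - 1695*1/5148) = 1/(786 - 565/1716) = 1/(1348211/1716) = 1716/1348211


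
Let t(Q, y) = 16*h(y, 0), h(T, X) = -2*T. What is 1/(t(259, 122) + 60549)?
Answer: 1/56645 ≈ 1.7654e-5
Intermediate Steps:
t(Q, y) = -32*y (t(Q, y) = 16*(-2*y) = -32*y)
1/(t(259, 122) + 60549) = 1/(-32*122 + 60549) = 1/(-3904 + 60549) = 1/56645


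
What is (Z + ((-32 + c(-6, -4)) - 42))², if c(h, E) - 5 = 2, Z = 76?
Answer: 81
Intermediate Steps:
c(h, E) = 7 (c(h, E) = 5 + 2 = 7)
(Z + ((-32 + c(-6, -4)) - 42))² = (76 + ((-32 + 7) - 42))² = (76 + (-25 - 42))² = (76 - 67)² = 9² = 81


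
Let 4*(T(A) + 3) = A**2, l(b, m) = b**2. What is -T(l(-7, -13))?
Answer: -2389/4 ≈ -597.25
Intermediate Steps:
T(A) = -3 + A**2/4
-T(l(-7, -13)) = -(-3 + ((-7)**2)**2/4) = -(-3 + (1/4)*49**2) = -(-3 + (1/4)*2401) = -(-3 + 2401/4) = -1*2389/4 = -2389/4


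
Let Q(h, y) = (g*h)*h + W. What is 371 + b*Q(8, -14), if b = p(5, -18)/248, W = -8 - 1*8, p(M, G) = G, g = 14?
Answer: 9521/31 ≈ 307.13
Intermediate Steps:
W = -16 (W = -8 - 8 = -16)
Q(h, y) = -16 + 14*h² (Q(h, y) = (14*h)*h - 16 = 14*h² - 16 = -16 + 14*h²)
b = -9/124 (b = -18/248 = -18*1/248 = -9/124 ≈ -0.072581)
371 + b*Q(8, -14) = 371 - 9*(-16 + 14*8²)/124 = 371 - 9*(-16 + 14*64)/124 = 371 - 9*(-16 + 896)/124 = 371 - 9/124*880 = 371 - 1980/31 = 9521/31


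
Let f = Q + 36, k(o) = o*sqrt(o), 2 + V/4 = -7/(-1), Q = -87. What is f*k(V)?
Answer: -2040*sqrt(5) ≈ -4561.6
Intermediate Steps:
V = 20 (V = -8 + 4*(-7/(-1)) = -8 + 4*(-7*(-1)) = -8 + 4*7 = -8 + 28 = 20)
k(o) = o**(3/2)
f = -51 (f = -87 + 36 = -51)
f*k(V) = -2040*sqrt(5)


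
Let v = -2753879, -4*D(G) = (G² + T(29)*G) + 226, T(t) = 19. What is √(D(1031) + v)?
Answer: I*√3024573 ≈ 1739.1*I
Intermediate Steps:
D(G) = -113/2 - 19*G/4 - G²/4 (D(G) = -((G² + 19*G) + 226)/4 = -(226 + G² + 19*G)/4 = -113/2 - 19*G/4 - G²/4)
√(D(1031) + v) = √((-113/2 - 19/4*1031 - ¼*1031²) - 2753879) = √((-113/2 - 19589/4 - ¼*1062961) - 2753879) = √((-113/2 - 19589/4 - 1062961/4) - 2753879) = √(-270694 - 2753879) = √(-3024573) = I*√3024573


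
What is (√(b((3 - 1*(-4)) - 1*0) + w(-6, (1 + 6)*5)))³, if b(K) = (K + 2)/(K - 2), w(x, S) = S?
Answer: 368*√230/25 ≈ 223.24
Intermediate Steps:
b(K) = (2 + K)/(-2 + K)
(√(b((3 - 1*(-4)) - 1*0) + w(-6, (1 + 6)*5)))³ = (√((2 + ((3 - 1*(-4)) - 1*0))/(-2 + ((3 - 1*(-4)) - 1*0)) + (1 + 6)*5))³ = (√((2 + ((3 + 4) + 0))/(-2 + ((3 + 4) + 0)) + 7*5))³ = (√((2 + (7 + 0))/(-2 + (7 + 0)) + 35))³ = (√((2 + 7)/(-2 + 7) + 35))³ = (√(9/5 + 35))³ = (√(184/5))³ = (2*√230/5)³ = 368*√230/25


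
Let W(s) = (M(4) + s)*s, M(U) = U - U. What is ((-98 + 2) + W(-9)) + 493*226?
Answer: 111403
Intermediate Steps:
M(U) = 0
W(s) = s**2 (W(s) = (0 + s)*s = s*s = s**2)
((-98 + 2) + W(-9)) + 493*226 = ((-98 + 2) + (-9)**2) + 493*226 = (-96 + 81) + 111418 = -15 + 111418 = 111403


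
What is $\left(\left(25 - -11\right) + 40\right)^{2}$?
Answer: $5776$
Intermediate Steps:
$\left(\left(25 - -11\right) + 40\right)^{2} = \left(\left(25 + 11\right) + 40\right)^{2} = \left(36 + 40\right)^{2} = 76^{2} = 5776$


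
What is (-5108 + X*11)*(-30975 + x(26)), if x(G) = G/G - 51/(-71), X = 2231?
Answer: -42735168599/71 ≈ -6.0190e+8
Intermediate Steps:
x(G) = 122/71 (x(G) = 1 - 51*(-1/71) = 1 + 51/71 = 122/71)
(-5108 + X*11)*(-30975 + x(26)) = (-5108 + 2231*11)*(-30975 + 122/71) = (-5108 + 24541)*(-2199103/71) = 19433*(-2199103/71) = -42735168599/71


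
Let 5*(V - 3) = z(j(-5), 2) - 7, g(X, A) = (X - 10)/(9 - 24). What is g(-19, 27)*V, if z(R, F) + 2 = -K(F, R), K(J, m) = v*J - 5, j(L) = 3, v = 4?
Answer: 29/25 ≈ 1.1600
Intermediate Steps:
K(J, m) = -5 + 4*J (K(J, m) = 4*J - 5 = -5 + 4*J)
g(X, A) = 2/3 - X/15 (g(X, A) = (-10 + X)/(-15) = (-10 + X)*(-1/15) = 2/3 - X/15)
z(R, F) = 3 - 4*F (z(R, F) = -2 - (-5 + 4*F) = -2 + (5 - 4*F) = 3 - 4*F)
V = 3/5 (V = 3 + ((3 - 4*2) - 7)/5 = 3 + ((3 - 8) - 7)/5 = 3 + (-5 - 7)/5 = 3 + (1/5)*(-12) = 3 - 12/5 = 3/5 ≈ 0.60000)
g(-19, 27)*V = (2/3 - 1/15*(-19))*(3/5) = (2/3 + 19/15)*(3/5) = (29/15)*(3/5) = 29/25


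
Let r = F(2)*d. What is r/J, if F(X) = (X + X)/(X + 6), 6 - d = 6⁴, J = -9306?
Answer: 215/3102 ≈ 0.069310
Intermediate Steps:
d = -1290 (d = 6 - 1*6⁴ = 6 - 1*1296 = 6 - 1296 = -1290)
F(X) = 2*X/(6 + X) (F(X) = (2*X)/(6 + X) = 2*X/(6 + X))
r = -645 (r = (2*2/(6 + 2))*(-1290) = (2*2/8)*(-1290) = (2*2*(⅛))*(-1290) = (½)*(-1290) = -645)
r/J = -645/(-9306) = -645*(-1/9306) = 215/3102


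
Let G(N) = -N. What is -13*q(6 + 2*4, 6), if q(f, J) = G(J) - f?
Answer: 260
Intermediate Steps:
q(f, J) = -J - f
-13*q(6 + 2*4, 6) = -13*(-1*6 - (6 + 2*4)) = -13*(-6 - (6 + 8)) = -13*(-6 - 1*14) = -13*(-6 - 14) = -13*(-20) = 260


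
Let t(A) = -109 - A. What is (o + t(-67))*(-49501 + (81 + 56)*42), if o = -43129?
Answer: 1888601737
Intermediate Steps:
(o + t(-67))*(-49501 + (81 + 56)*42) = (-43129 + (-109 - 1*(-67)))*(-49501 + (81 + 56)*42) = (-43129 + (-109 + 67))*(-49501 + 137*42) = (-43129 - 42)*(-49501 + 5754) = -43171*(-43747) = 1888601737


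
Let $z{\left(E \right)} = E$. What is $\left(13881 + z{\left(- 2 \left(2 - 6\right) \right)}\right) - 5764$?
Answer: $8125$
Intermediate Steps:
$\left(13881 + z{\left(- 2 \left(2 - 6\right) \right)}\right) - 5764 = \left(13881 - 2 \left(2 - 6\right)\right) - 5764 = \left(13881 - -8\right) - 5764 = \left(13881 + 8\right) - 5764 = 13889 - 5764 = 8125$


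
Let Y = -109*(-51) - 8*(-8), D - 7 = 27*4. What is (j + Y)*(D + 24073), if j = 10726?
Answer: 395449612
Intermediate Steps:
D = 115 (D = 7 + 27*4 = 7 + 108 = 115)
Y = 5623 (Y = 5559 + 64 = 5623)
(j + Y)*(D + 24073) = (10726 + 5623)*(115 + 24073) = 16349*24188 = 395449612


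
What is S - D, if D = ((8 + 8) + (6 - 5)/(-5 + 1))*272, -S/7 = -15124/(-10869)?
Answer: -46668664/10869 ≈ -4293.7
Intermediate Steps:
S = -105868/10869 (S = -(-105868)/(-10869) = -(-105868)*(-1)/10869 = -7*15124/10869 = -105868/10869 ≈ -9.7404)
D = 4284 (D = (16 + 1/(-4))*272 = (16 + 1*(-¼))*272 = (16 - ¼)*272 = (63/4)*272 = 4284)
S - D = -105868/10869 - 1*4284 = -105868/10869 - 4284 = -46668664/10869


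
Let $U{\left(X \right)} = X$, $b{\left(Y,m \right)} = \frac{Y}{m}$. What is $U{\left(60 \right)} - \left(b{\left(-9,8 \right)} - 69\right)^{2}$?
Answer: $- \frac{310881}{64} \approx -4857.5$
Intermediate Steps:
$U{\left(60 \right)} - \left(b{\left(-9,8 \right)} - 69\right)^{2} = 60 - \left(- \frac{9}{8} - 69\right)^{2} = 60 - \left(- \frac{561}{8}\right)^{2} = 60 - \frac{314721}{64} = - \frac{310881}{64}$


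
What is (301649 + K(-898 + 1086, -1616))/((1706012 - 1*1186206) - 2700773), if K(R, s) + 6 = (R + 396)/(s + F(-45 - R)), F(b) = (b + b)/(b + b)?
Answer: -162384287/1174087235 ≈ -0.13831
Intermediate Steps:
F(b) = 1 (F(b) = (2*b)/((2*b)) = (2*b)*(1/(2*b)) = 1)
K(R, s) = -6 + (396 + R)/(1 + s) (K(R, s) = -6 + (R + 396)/(s + 1) = -6 + (396 + R)/(1 + s))
(301649 + K(-898 + 1086, -1616))/((1706012 - 1*1186206) - 2700773) = (301649 + (390 + (-898 + 1086) - 6*(-1616))/(1 - 1616))/((1706012 - 1*1186206) - 2700773) = (301649 + (390 + 188 + 9696)/(-1615))/((1706012 - 1186206) - 2700773) = (301649 - 1/1615*10274)/(519806 - 2700773) = (301649 - 10274/1615)/(-2180967) = (487152861/1615)*(-1/2180967) = -162384287/1174087235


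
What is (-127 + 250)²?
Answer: 15129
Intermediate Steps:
(-127 + 250)² = 123² = 15129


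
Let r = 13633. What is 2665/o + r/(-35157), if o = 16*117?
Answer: 1748011/1687536 ≈ 1.0358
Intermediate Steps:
o = 1872
2665/o + r/(-35157) = 2665/1872 + 13633/(-35157) = 2665*(1/1872) + 13633*(-1/35157) = 205/144 - 13633/35157 = 1748011/1687536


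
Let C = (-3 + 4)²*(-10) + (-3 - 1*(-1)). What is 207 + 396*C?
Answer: -4545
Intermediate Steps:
C = -12 (C = 1²*(-10) + (-3 + 1) = 1*(-10) - 2 = -10 - 2 = -12)
207 + 396*C = 207 + 396*(-12) = 207 - 4752 = -4545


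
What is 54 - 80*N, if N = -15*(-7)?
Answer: -8346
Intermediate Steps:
N = 105
54 - 80*N = 54 - 80*105 = 54 - 8400 = -8346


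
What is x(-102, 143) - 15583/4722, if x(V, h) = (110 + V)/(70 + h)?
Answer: -1093801/335262 ≈ -3.2625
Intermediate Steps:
x(V, h) = (110 + V)/(70 + h)
x(-102, 143) - 15583/4722 = (110 - 102)/(70 + 143) - 15583/4722 = 8/213 - 15583*1/4722 = (1/213)*8 - 15583/4722 = 8/213 - 15583/4722 = -1093801/335262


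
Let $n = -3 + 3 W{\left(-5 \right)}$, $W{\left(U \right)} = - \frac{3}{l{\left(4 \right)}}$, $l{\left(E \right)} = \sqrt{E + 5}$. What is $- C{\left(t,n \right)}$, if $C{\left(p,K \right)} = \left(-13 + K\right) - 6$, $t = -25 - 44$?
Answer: $25$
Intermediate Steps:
$t = -69$ ($t = -25 - 44 = -69$)
$l{\left(E \right)} = \sqrt{5 + E}$
$W{\left(U \right)} = -1$ ($W{\left(U \right)} = - \frac{3}{\sqrt{5 + 4}} = - \frac{3}{\sqrt{9}} = - \frac{3}{3} = \left(-3\right) \frac{1}{3} = -1$)
$n = -6$ ($n = -3 + 3 \left(-1\right) = -3 - 3 = -6$)
$C{\left(p,K \right)} = -19 + K$
$- C{\left(t,n \right)} = - (-19 - 6) = \left(-1\right) \left(-25\right) = 25$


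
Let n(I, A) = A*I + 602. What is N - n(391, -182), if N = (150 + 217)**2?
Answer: 205249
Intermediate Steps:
n(I, A) = 602 + A*I
N = 134689 (N = 367**2 = 134689)
N - n(391, -182) = 134689 - (602 - 182*391) = 134689 - (602 - 71162) = 134689 - 1*(-70560) = 134689 + 70560 = 205249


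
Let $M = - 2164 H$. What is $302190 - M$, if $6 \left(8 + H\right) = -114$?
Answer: $243762$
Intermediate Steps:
$H = -27$ ($H = -8 + \frac{1}{6} \left(-114\right) = -8 - 19 = -27$)
$M = 58428$ ($M = \left(-2164\right) \left(-27\right) = 58428$)
$302190 - M = 302190 - 58428 = 243762$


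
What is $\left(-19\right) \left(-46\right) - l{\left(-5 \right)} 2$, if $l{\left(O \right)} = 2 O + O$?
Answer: $26220$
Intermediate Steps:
$l{\left(O \right)} = 3 O$
$\left(-19\right) \left(-46\right) - l{\left(-5 \right)} 2 = \left(-19\right) \left(-46\right) - 3 \left(-5\right) 2 = 874 \left(-1\right) \left(-15\right) 2 = 874 \cdot 15 \cdot 2 = 874 \cdot 30 = 26220$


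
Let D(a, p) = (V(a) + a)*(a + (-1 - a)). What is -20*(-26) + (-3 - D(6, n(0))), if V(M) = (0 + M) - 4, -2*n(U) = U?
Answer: 525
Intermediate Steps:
n(U) = -U/2
V(M) = -4 + M (V(M) = M - 4 = -4 + M)
D(a, p) = 4 - 2*a (D(a, p) = ((-4 + a) + a)*(a + (-1 - a)) = (-4 + 2*a)*(-1) = 4 - 2*a)
-20*(-26) + (-3 - D(6, n(0))) = -20*(-26) + (-3 - (4 - 2*6)) = 520 + (-3 - (4 - 12)) = 520 + (-3 - 1*(-8)) = 520 + (-3 + 8) = 520 + 5 = 525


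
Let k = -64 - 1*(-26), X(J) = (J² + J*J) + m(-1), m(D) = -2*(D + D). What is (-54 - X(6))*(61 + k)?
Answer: -2990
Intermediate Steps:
m(D) = -4*D
X(J) = 4 + 2*J² (X(J) = (J² + J*J) - 4*(-1) = (J² + J²) + 4 = 2*J² + 4 = 4 + 2*J²)
k = -38 (k = -64 + 26 = -38)
(-54 - X(6))*(61 + k) = (-54 - (4 + 2*6²))*(61 - 38) = (-54 - (4 + 2*36))*23 = (-54 - (4 + 72))*23 = (-54 - 1*76)*23 = (-54 - 76)*23 = -130*23 = -2990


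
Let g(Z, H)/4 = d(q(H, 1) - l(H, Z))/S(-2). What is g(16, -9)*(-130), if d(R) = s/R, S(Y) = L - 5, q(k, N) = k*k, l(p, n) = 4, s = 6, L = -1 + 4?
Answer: 1560/77 ≈ 20.260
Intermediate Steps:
L = 3
q(k, N) = k²
S(Y) = -2 (S(Y) = 3 - 5 = -2)
d(R) = 6/R
g(Z, H) = -12/(-4 + H²) (g(Z, H) = 4*((6/(H² - 1*4))/(-2)) = 4*((6/(H² - 4))*(-½)) = 4*((6/(-4 + H²))*(-½)) = 4*(-3/(-4 + H²)) = -12/(-4 + H²))
g(16, -9)*(-130) = -12/(-4 + (-9)²)*(-130) = -12/(-4 + 81)*(-130) = -12/77*(-130) = 1560/77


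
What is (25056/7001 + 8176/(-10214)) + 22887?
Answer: 818403587813/35754107 ≈ 22890.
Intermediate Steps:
(25056/7001 + 8176/(-10214)) + 22887 = (25056*(1/7001) + 8176*(-1/10214)) + 22887 = (25056/7001 - 4088/5107) + 22887 = 99340904/35754107 + 22887 = 818403587813/35754107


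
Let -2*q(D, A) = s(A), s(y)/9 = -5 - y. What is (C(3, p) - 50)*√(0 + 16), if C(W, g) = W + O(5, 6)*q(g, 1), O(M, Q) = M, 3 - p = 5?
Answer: 352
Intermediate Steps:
p = -2 (p = 3 - 1*5 = 3 - 5 = -2)
s(y) = -45 - 9*y (s(y) = 9*(-5 - y) = -45 - 9*y)
q(D, A) = 45/2 + 9*A/2 (q(D, A) = -(-45 - 9*A)/2 = 45/2 + 9*A/2)
C(W, g) = 135 + W (C(W, g) = W + 5*(45/2 + (9/2)*1) = W + 5*(45/2 + 9/2) = W + 5*27 = W + 135 = 135 + W)
(C(3, p) - 50)*√(0 + 16) = ((135 + 3) - 50)*√(0 + 16) = (138 - 50)*√16 = 88*4 = 352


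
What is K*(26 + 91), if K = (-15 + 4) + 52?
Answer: 4797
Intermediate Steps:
K = 41 (K = -11 + 52 = 41)
K*(26 + 91) = 41*(26 + 91) = 41*117 = 4797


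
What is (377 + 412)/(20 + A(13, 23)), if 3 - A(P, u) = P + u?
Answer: -789/13 ≈ -60.692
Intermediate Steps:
A(P, u) = 3 - P - u (A(P, u) = 3 - (P + u) = 3 + (-P - u) = 3 - P - u)
(377 + 412)/(20 + A(13, 23)) = (377 + 412)/(20 + (3 - 1*13 - 1*23)) = 789/(20 + (3 - 13 - 23)) = 789/(20 - 33) = 789/(-13) = 789*(-1/13) = -789/13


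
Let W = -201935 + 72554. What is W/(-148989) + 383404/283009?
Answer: 31246321995/14055075967 ≈ 2.2231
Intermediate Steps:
W = -129381
W/(-148989) + 383404/283009 = -129381/(-148989) + 383404/283009 = -129381*(-1/148989) + 383404*(1/283009) = 43127/49663 + 383404/283009 = 31246321995/14055075967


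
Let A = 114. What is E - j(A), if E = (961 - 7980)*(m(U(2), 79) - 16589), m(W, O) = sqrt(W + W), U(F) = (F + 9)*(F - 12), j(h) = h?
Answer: 116438077 - 14038*I*sqrt(55) ≈ 1.1644e+8 - 1.0411e+5*I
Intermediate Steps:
U(F) = (-12 + F)*(9 + F) (U(F) = (9 + F)*(-12 + F) = (-12 + F)*(9 + F))
m(W, O) = sqrt(2)*sqrt(W) (m(W, O) = sqrt(2*W) = sqrt(2)*sqrt(W))
E = 116438191 - 14038*I*sqrt(55) (E = (961 - 7980)*(sqrt(2)*sqrt(-108 + 2**2 - 3*2) - 16589) = -7019*(sqrt(2)*sqrt(-108 + 4 - 6) - 16589) = -7019*(sqrt(2)*sqrt(-110) - 16589) = -7019*(sqrt(2)*(I*sqrt(110)) - 16589) = -7019*(2*I*sqrt(55) - 16589) = -7019*(-16589 + 2*I*sqrt(55)) = 116438191 - 14038*I*sqrt(55) ≈ 1.1644e+8 - 1.0411e+5*I)
E - j(A) = (116438191 - 14038*I*sqrt(55)) - 1*114 = (116438191 - 14038*I*sqrt(55)) - 114 = 116438077 - 14038*I*sqrt(55)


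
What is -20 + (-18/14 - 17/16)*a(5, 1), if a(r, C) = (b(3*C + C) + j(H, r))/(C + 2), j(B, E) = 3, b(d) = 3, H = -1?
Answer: -1383/56 ≈ -24.696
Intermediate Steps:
a(r, C) = 6/(2 + C) (a(r, C) = (3 + 3)/(C + 2) = 6/(2 + C))
-20 + (-18/14 - 17/16)*a(5, 1) = -20 + (-18/14 - 17/16)*(6/(2 + 1)) = -20 + (-18*1/14 - 17*1/16)*(6/3) = -20 + (-9/7 - 17/16)*(6*(1/3)) = -20 - 263/112*2 = -20 - 263/56 = -1383/56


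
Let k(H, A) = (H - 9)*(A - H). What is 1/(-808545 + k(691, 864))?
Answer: -1/690559 ≈ -1.4481e-6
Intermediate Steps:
k(H, A) = (-9 + H)*(A - H)
1/(-808545 + k(691, 864)) = 1/(-808545 + (-1*691² - 9*864 + 9*691 + 864*691)) = 1/(-808545 + (-1*477481 - 7776 + 6219 + 597024)) = 1/(-808545 + (-477481 - 7776 + 6219 + 597024)) = 1/(-808545 + 117986) = 1/(-690559) = -1/690559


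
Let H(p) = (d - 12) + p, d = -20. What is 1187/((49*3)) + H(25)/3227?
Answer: 547060/67767 ≈ 8.0727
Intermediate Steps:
H(p) = -32 + p (H(p) = (-20 - 12) + p = -32 + p)
1187/((49*3)) + H(25)/3227 = 1187/((49*3)) + (-32 + 25)/3227 = 1187/147 - 7*1/3227 = 1187*(1/147) - 1/461 = 1187/147 - 1/461 = 547060/67767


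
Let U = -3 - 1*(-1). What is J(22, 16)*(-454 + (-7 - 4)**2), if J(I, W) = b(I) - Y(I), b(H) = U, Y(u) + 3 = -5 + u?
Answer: 5328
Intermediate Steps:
Y(u) = -8 + u (Y(u) = -3 + (-5 + u) = -8 + u)
U = -2 (U = -3 + 1 = -2)
b(H) = -2
J(I, W) = 6 - I (J(I, W) = -2 - (-8 + I) = -2 + (8 - I) = 6 - I)
J(22, 16)*(-454 + (-7 - 4)**2) = (6 - 1*22)*(-454 + (-7 - 4)**2) = (6 - 22)*(-454 + (-11)**2) = -16*(-454 + 121) = -16*(-333) = 5328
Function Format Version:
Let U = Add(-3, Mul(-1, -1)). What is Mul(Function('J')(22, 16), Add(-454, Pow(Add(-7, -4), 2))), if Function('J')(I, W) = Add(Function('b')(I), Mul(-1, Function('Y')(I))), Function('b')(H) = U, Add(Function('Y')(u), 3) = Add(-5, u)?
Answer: 5328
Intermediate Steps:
Function('Y')(u) = Add(-8, u) (Function('Y')(u) = Add(-3, Add(-5, u)) = Add(-8, u))
U = -2 (U = Add(-3, 1) = -2)
Function('b')(H) = -2
Function('J')(I, W) = Add(6, Mul(-1, I)) (Function('J')(I, W) = Add(-2, Mul(-1, Add(-8, I))) = Add(-2, Add(8, Mul(-1, I))) = Add(6, Mul(-1, I)))
Mul(Function('J')(22, 16), Add(-454, Pow(Add(-7, -4), 2))) = Mul(Add(6, Mul(-1, 22)), Add(-454, Pow(Add(-7, -4), 2))) = Mul(Add(6, -22), Add(-454, Pow(-11, 2))) = Mul(-16, Add(-454, 121)) = Mul(-16, -333) = 5328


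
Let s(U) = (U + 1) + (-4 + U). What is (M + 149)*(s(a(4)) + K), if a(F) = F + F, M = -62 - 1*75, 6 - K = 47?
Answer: -336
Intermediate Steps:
K = -41 (K = 6 - 1*47 = 6 - 47 = -41)
M = -137 (M = -62 - 75 = -137)
a(F) = 2*F
s(U) = -3 + 2*U (s(U) = (1 + U) + (-4 + U) = -3 + 2*U)
(M + 149)*(s(a(4)) + K) = (-137 + 149)*((-3 + 2*(2*4)) - 41) = 12*((-3 + 2*8) - 41) = 12*((-3 + 16) - 41) = 12*(13 - 41) = 12*(-28) = -336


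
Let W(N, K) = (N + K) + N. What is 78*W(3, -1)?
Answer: 390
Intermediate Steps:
W(N, K) = K + 2*N (W(N, K) = (K + N) + N = K + 2*N)
78*W(3, -1) = 78*(-1 + 2*3) = 78*(-1 + 6) = 78*5 = 390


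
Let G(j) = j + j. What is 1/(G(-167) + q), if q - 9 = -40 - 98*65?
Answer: -1/6735 ≈ -0.00014848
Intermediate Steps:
q = -6401 (q = 9 + (-40 - 98*65) = 9 + (-40 - 6370) = 9 - 6410 = -6401)
G(j) = 2*j
1/(G(-167) + q) = 1/(2*(-167) - 6401) = 1/(-334 - 6401) = 1/(-6735) = -1/6735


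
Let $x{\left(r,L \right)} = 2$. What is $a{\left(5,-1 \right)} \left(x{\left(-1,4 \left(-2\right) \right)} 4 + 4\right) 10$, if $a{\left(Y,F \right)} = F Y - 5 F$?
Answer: $0$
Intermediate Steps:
$a{\left(Y,F \right)} = - 5 F + F Y$
$a{\left(5,-1 \right)} \left(x{\left(-1,4 \left(-2\right) \right)} 4 + 4\right) 10 = - (-5 + 5) \left(2 \cdot 4 + 4\right) 10 = \left(-1\right) 0 \left(8 + 4\right) 10 = 0 \cdot 12 \cdot 10 = 0 \cdot 10 = 0$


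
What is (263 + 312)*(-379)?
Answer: -217925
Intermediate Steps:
(263 + 312)*(-379) = 575*(-379) = -217925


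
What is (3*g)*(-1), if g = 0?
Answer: 0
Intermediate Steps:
(3*g)*(-1) = (3*0)*(-1) = 0*(-1) = 0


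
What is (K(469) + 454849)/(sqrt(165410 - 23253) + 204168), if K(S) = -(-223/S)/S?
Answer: 20426812625754816/9168948921967387 - 100049041112*sqrt(142157)/9168948921967387 ≈ 2.2237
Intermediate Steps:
K(S) = 223/S**2 (K(S) = -(-223)/S**2 = 223/S**2)
(K(469) + 454849)/(sqrt(165410 - 23253) + 204168) = (223/469**2 + 454849)/(sqrt(165410 - 23253) + 204168) = (223*(1/219961) + 454849)/(sqrt(142157) + 204168) = (223/219961 + 454849)/(204168 + sqrt(142157)) = 100049041112/(219961*(204168 + sqrt(142157)))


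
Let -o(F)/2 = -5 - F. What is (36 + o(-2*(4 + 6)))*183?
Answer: 1098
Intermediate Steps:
o(F) = 10 + 2*F (o(F) = -2*(-5 - F) = 10 + 2*F)
(36 + o(-2*(4 + 6)))*183 = (36 + (10 + 2*(-2*(4 + 6))))*183 = (36 + (10 + 2*(-2*10)))*183 = (36 + (10 + 2*(-20)))*183 = (36 + (10 - 40))*183 = (36 - 30)*183 = 6*183 = 1098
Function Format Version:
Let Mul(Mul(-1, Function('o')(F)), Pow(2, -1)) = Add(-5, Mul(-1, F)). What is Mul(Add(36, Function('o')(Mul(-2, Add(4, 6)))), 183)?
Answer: 1098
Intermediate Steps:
Function('o')(F) = Add(10, Mul(2, F)) (Function('o')(F) = Mul(-2, Add(-5, Mul(-1, F))) = Add(10, Mul(2, F)))
Mul(Add(36, Function('o')(Mul(-2, Add(4, 6)))), 183) = Mul(Add(36, Add(10, Mul(2, Mul(-2, Add(4, 6))))), 183) = Mul(Add(36, Add(10, Mul(2, Mul(-2, 10)))), 183) = Mul(Add(36, Add(10, Mul(2, -20))), 183) = Mul(Add(36, Add(10, -40)), 183) = Mul(Add(36, -30), 183) = Mul(6, 183) = 1098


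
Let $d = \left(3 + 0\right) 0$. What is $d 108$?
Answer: $0$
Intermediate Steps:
$d = 0$ ($d = 3 \cdot 0 = 0$)
$d 108 = 0 \cdot 108 = 0$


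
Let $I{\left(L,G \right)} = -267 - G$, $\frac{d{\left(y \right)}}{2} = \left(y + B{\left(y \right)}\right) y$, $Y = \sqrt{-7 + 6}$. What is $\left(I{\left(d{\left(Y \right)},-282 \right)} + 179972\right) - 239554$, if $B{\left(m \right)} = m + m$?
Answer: $-59567$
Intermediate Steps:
$B{\left(m \right)} = 2 m$
$Y = i$ ($Y = \sqrt{-1} = i \approx 1.0 i$)
$d{\left(y \right)} = 6 y^{2}$ ($d{\left(y \right)} = 2 \left(y + 2 y\right) y = 2 \cdot 3 y y = 2 \cdot 3 y^{2} = 6 y^{2}$)
$\left(I{\left(d{\left(Y \right)},-282 \right)} + 179972\right) - 239554 = \left(\left(-267 - -282\right) + 179972\right) - 239554 = \left(\left(-267 + 282\right) + 179972\right) - 239554 = \left(15 + 179972\right) - 239554 = 179987 - 239554 = -59567$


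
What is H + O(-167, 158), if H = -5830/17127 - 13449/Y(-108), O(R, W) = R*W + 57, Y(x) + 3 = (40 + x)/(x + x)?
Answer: -4813478513/225765 ≈ -21321.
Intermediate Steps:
Y(x) = -3 + (40 + x)/(2*x) (Y(x) = -3 + (40 + x)/(x + x) = -3 + (40 + x)/((2*x)) = -3 + (40 + x)*(1/(2*x)) = -3 + (40 + x)/(2*x))
O(R, W) = 57 + R*W
H = 1130688172/225765 (H = -5830/17127 - 13449/(-5/2 + 20/(-108)) = -5830*1/17127 - 13449/(-5/2 + 20*(-1/108)) = -530/1557 - 13449/(-5/2 - 5/27) = -530/1557 - 13449/(-145/54) = -530/1557 - 13449*(-54/145) = -530/1557 + 726246/145 = 1130688172/225765 ≈ 5008.3)
H + O(-167, 158) = 1130688172/225765 + (57 - 167*158) = 1130688172/225765 + (57 - 26386) = 1130688172/225765 - 26329 = -4813478513/225765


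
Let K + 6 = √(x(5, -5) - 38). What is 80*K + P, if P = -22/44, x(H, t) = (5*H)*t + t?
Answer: -961/2 + 160*I*√42 ≈ -480.5 + 1036.9*I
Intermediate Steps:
x(H, t) = t + 5*H*t (x(H, t) = 5*H*t + t = t + 5*H*t)
P = -½ (P = -22*1/44 = -½ ≈ -0.50000)
K = -6 + 2*I*√42 (K = -6 + √(-5*(1 + 5*5) - 38) = -6 + √(-5*(1 + 25) - 38) = -6 + √(-5*26 - 38) = -6 + √(-130 - 38) = -6 + √(-168) = -6 + 2*I*√42 ≈ -6.0 + 12.961*I)
80*K + P = 80*(-6 + 2*I*√42) - ½ = (-480 + 160*I*√42) - ½ = -961/2 + 160*I*√42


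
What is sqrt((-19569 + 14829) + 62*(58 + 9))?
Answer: I*sqrt(586) ≈ 24.207*I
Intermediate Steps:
sqrt((-19569 + 14829) + 62*(58 + 9)) = sqrt(-4740 + 62*67) = sqrt(-4740 + 4154) = sqrt(-586) = I*sqrt(586)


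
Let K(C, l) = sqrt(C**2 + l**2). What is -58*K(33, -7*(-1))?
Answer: -58*sqrt(1138) ≈ -1956.6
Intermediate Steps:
-58*K(33, -7*(-1)) = -58*sqrt(33**2 + (-7*(-1))**2) = -58*sqrt(1089 + 7**2) = -58*sqrt(1089 + 49) = -58*sqrt(1138)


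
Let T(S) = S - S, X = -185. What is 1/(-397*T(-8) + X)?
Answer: -1/185 ≈ -0.0054054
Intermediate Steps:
T(S) = 0
1/(-397*T(-8) + X) = 1/(-397*0 - 185) = 1/(0 - 185) = 1/(-185) = -1/185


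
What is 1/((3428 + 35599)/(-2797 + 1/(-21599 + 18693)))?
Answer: -2709361/37804154 ≈ -0.071668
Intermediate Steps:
1/((3428 + 35599)/(-2797 + 1/(-21599 + 18693))) = 1/(39027/(-2797 + 1/(-2906))) = 1/(39027/(-2797 - 1/2906)) = 1/(39027/(-8128083/2906)) = 1/(39027*(-2906/8128083)) = 1/(-37804154/2709361) = -2709361/37804154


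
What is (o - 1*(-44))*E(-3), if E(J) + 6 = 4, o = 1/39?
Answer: -3434/39 ≈ -88.051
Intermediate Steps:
o = 1/39 ≈ 0.025641
E(J) = -2 (E(J) = -6 + 4 = -2)
(o - 1*(-44))*E(-3) = (1/39 - 1*(-44))*(-2) = (1/39 + 44)*(-2) = (1717/39)*(-2) = -3434/39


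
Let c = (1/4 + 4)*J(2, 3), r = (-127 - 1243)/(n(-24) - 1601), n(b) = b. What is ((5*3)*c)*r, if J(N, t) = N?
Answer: 6987/65 ≈ 107.49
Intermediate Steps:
r = 274/325 (r = (-127 - 1243)/(-24 - 1601) = -1370/(-1625) = -1370*(-1/1625) = 274/325 ≈ 0.84308)
c = 17/2 (c = (1/4 + 4)*2 = (1*(¼) + 4)*2 = (¼ + 4)*2 = (17/4)*2 = 17/2 ≈ 8.5000)
((5*3)*c)*r = ((5*3)*(17/2))*(274/325) = (15*(17/2))*(274/325) = (255/2)*(274/325) = 6987/65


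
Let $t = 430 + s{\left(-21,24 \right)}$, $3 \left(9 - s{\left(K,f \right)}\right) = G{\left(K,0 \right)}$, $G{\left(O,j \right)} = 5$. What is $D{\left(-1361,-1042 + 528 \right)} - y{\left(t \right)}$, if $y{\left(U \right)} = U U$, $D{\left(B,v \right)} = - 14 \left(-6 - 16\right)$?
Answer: $- \frac{1718572}{9} \approx -1.9095 \cdot 10^{5}$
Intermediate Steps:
$D{\left(B,v \right)} = 308$ ($D{\left(B,v \right)} = \left(-14\right) \left(-22\right) = 308$)
$s{\left(K,f \right)} = \frac{22}{3}$ ($s{\left(K,f \right)} = 9 - \frac{5}{3} = \frac{22}{3}$)
$t = \frac{1312}{3}$ ($t = 430 + \frac{22}{3} = \frac{1312}{3} \approx 437.33$)
$y{\left(U \right)} = U^{2}$
$D{\left(-1361,-1042 + 528 \right)} - y{\left(t \right)} = 308 - \left(\frac{1312}{3}\right)^{2} = 308 - \frac{1721344}{9} = - \frac{1718572}{9}$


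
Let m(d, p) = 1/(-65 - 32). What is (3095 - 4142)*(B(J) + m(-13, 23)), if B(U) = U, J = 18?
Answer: -1827015/97 ≈ -18835.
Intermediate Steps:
m(d, p) = -1/97 (m(d, p) = 1/(-97) = -1/97)
(3095 - 4142)*(B(J) + m(-13, 23)) = (3095 - 4142)*(18 - 1/97) = -1047*1745/97 = -1827015/97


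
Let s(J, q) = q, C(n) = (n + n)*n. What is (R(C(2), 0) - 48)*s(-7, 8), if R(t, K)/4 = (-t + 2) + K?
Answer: -576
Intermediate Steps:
C(n) = 2*n² (C(n) = (2*n)*n = 2*n²)
R(t, K) = 8 - 4*t + 4*K (R(t, K) = 4*((-t + 2) + K) = 4*((2 - t) + K) = 4*(2 + K - t) = 8 - 4*t + 4*K)
(R(C(2), 0) - 48)*s(-7, 8) = ((8 - 8*2² + 4*0) - 48)*8 = ((8 - 8*4 + 0) - 48)*8 = ((8 - 4*8 + 0) - 48)*8 = ((8 - 32 + 0) - 48)*8 = (-24 - 48)*8 = -72*8 = -576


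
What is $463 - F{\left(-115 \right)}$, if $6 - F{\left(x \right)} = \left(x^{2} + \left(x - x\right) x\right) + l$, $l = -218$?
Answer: $13464$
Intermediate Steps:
$F{\left(x \right)} = 224 - x^{2}$ ($F{\left(x \right)} = 6 - \left(\left(x^{2} + \left(x - x\right) x\right) - 218\right) = 6 - \left(\left(x^{2} + 0 x\right) - 218\right) = 6 - \left(\left(x^{2} + 0\right) - 218\right) = 6 - \left(x^{2} - 218\right) = 6 - \left(-218 + x^{2}\right) = 224 - x^{2}$)
$463 - F{\left(-115 \right)} = 463 - \left(224 - \left(-115\right)^{2}\right) = 463 - \left(224 - 13225\right) = 463 - -13001 = 463 + 13001 = 13464$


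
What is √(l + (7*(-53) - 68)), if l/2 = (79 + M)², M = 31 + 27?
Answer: √37099 ≈ 192.61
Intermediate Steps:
M = 58
l = 37538 (l = 2*(79 + 58)² = 2*137² = 2*18769 = 37538)
√(l + (7*(-53) - 68)) = √(37538 + (7*(-53) - 68)) = √(37538 + (-371 - 68)) = √(37538 - 439) = √37099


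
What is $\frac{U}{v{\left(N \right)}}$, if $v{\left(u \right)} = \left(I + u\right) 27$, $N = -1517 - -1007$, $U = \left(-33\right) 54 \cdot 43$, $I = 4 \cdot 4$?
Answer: $\frac{1419}{247} \approx 5.7449$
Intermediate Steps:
$I = 16$
$U = -76626$ ($U = \left(-1782\right) 43 = -76626$)
$N = -510$ ($N = -1517 + 1007 = -510$)
$v{\left(u \right)} = 432 + 27 u$ ($v{\left(u \right)} = \left(16 + u\right) 27 = 432 + 27 u$)
$\frac{U}{v{\left(N \right)}} = - \frac{76626}{432 + 27 \left(-510\right)} = - \frac{76626}{432 - 13770} = - \frac{76626}{-13338} = \left(-76626\right) \left(- \frac{1}{13338}\right) = \frac{1419}{247}$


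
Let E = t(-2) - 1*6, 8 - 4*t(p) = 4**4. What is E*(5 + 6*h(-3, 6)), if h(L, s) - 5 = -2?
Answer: -1564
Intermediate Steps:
t(p) = -62 (t(p) = 2 - 1/4*4**4 = 2 - 1/4*256 = 2 - 64 = -62)
h(L, s) = 3 (h(L, s) = 5 - 2 = 3)
E = -68 (E = -62 - 1*6 = -62 - 6 = -68)
E*(5 + 6*h(-3, 6)) = -68*(5 + 6*3) = -68*(5 + 18) = -68*23 = -1564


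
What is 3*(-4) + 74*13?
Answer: 950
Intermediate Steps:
3*(-4) + 74*13 = -12 + 962 = 950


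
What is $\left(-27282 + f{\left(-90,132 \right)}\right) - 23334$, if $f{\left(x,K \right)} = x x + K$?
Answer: $-42384$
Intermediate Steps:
$f{\left(x,K \right)} = K + x^{2}$ ($f{\left(x,K \right)} = x^{2} + K = K + x^{2}$)
$\left(-27282 + f{\left(-90,132 \right)}\right) - 23334 = \left(-27282 + \left(132 + \left(-90\right)^{2}\right)\right) - 23334 = \left(-27282 + \left(132 + 8100\right)\right) - 23334 = \left(-27282 + 8232\right) - 23334 = -19050 - 23334 = -42384$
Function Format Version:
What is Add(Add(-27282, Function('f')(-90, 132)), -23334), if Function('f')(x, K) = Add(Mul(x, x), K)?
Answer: -42384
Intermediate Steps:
Function('f')(x, K) = Add(K, Pow(x, 2)) (Function('f')(x, K) = Add(Pow(x, 2), K) = Add(K, Pow(x, 2)))
Add(Add(-27282, Function('f')(-90, 132)), -23334) = Add(Add(-27282, Add(132, Pow(-90, 2))), -23334) = Add(Add(-27282, Add(132, 8100)), -23334) = Add(Add(-27282, 8232), -23334) = Add(-19050, -23334) = -42384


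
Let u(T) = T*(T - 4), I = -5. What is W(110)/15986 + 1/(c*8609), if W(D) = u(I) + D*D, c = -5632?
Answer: 294430546887/387547702784 ≈ 0.75973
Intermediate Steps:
u(T) = T*(-4 + T)
W(D) = 45 + D² (W(D) = -5*(-4 - 5) + D*D = -5*(-9) + D² = 45 + D²)
W(110)/15986 + 1/(c*8609) = (45 + 110²)/15986 + 1/(-5632*8609) = (45 + 12100)*(1/15986) - 1/5632*1/8609 = 12145*(1/15986) - 1/48485888 = 12145/15986 - 1/48485888 = 294430546887/387547702784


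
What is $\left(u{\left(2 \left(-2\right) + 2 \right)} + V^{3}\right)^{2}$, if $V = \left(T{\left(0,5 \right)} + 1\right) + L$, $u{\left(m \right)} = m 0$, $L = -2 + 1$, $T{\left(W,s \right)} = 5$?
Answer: $15625$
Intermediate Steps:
$L = -1$
$u{\left(m \right)} = 0$
$V = 5$ ($V = \left(5 + 1\right) - 1 = 6 - 1 = 5$)
$\left(u{\left(2 \left(-2\right) + 2 \right)} + V^{3}\right)^{2} = \left(0 + 5^{3}\right)^{2} = \left(0 + 125\right)^{2} = 125^{2} = 15625$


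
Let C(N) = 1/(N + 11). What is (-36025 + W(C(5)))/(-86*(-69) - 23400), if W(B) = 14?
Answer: 36011/17466 ≈ 2.0618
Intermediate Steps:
C(N) = 1/(11 + N)
(-36025 + W(C(5)))/(-86*(-69) - 23400) = (-36025 + 14)/(-86*(-69) - 23400) = -36011/(5934 - 23400) = -36011/(-17466) = -36011*(-1/17466) = 36011/17466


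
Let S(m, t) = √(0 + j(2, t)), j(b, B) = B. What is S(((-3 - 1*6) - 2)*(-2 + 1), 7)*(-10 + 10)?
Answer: 0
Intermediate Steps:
S(m, t) = √t (S(m, t) = √(0 + t) = √t)
S(((-3 - 1*6) - 2)*(-2 + 1), 7)*(-10 + 10) = √7*(-10 + 10) = √7*0 = 0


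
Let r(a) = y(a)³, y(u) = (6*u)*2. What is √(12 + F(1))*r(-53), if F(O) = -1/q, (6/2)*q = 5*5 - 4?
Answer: -257259456*√581/7 ≈ -8.8585e+8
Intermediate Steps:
q = 7 (q = (5*5 - 4)/3 = (25 - 4)/3 = (⅓)*21 = 7)
F(O) = -⅐ (F(O) = -1/7 = -1*⅐ = -⅐)
y(u) = 12*u
r(a) = 1728*a³ (r(a) = (12*a)³ = 1728*a³)
√(12 + F(1))*r(-53) = √(12 - ⅐)*(1728*(-53)³) = √(83/7)*(1728*(-148877)) = (√581/7)*(-257259456) = -257259456*√581/7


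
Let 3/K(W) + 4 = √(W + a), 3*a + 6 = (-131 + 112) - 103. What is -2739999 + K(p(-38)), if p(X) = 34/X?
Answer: -9302297289/3395 - 3*I*√141531/3395 ≈ -2.74e+6 - 0.33244*I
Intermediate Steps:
a = -128/3 (a = -2 + ((-131 + 112) - 103)/3 = -2 + (-19 - 103)/3 = -2 + (⅓)*(-122) = -2 - 122/3 = -128/3 ≈ -42.667)
K(W) = 3/(-4 + √(-128/3 + W)) (K(W) = 3/(-4 + √(W - 128/3)) = 3/(-4 + √(-128/3 + W)))
-2739999 + K(p(-38)) = -2739999 + 9/(-12 + √3*√(-128 + 3*(34/(-38)))) = -2739999 + 9/(-12 + √3*√(-128 + 3*(34*(-1/38)))) = -2739999 + 9/(-12 + √3*√(-128 + 3*(-17/19))) = -2739999 + 9/(-12 + √3*√(-128 - 51/19)) = -2739999 + 9/(-12 + √3*√(-2483/19)) = -2739999 + 9/(-12 + √3*(I*√47177/19)) = -2739999 + 9/(-12 + I*√141531/19)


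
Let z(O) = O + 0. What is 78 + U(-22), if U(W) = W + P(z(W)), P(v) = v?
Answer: 34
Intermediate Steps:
z(O) = O
U(W) = 2*W (U(W) = W + W = 2*W)
78 + U(-22) = 78 + 2*(-22) = 78 - 44 = 34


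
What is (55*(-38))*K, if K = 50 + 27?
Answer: -160930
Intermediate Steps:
K = 77
(55*(-38))*K = (55*(-38))*77 = -2090*77 = -160930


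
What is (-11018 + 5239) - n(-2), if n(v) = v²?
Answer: -5783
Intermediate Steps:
(-11018 + 5239) - n(-2) = (-11018 + 5239) - 1*(-2)² = -5779 - 1*4 = -5779 - 4 = -5783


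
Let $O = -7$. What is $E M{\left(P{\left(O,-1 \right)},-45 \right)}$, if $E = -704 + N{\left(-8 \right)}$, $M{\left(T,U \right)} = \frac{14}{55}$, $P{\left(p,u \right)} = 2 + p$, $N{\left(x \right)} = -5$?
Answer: $- \frac{9926}{55} \approx -180.47$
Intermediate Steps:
$M{\left(T,U \right)} = \frac{14}{55}$ ($M{\left(T,U \right)} = 14 \cdot \frac{1}{55} = \frac{14}{55}$)
$E = -709$ ($E = -704 - 5 = -709$)
$E M{\left(P{\left(O,-1 \right)},-45 \right)} = \left(-709\right) \frac{14}{55} = - \frac{9926}{55}$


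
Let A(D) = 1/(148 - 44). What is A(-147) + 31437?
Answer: 3269449/104 ≈ 31437.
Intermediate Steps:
A(D) = 1/104
A(-147) + 31437 = 1/104 + 31437 = 3269449/104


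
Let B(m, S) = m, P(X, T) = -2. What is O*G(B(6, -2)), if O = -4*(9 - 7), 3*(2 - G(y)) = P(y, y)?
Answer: -64/3 ≈ -21.333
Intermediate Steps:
G(y) = 8/3 (G(y) = 2 - ⅓*(-2) = 2 + ⅔ = 8/3)
O = -8 (O = -4*2 = -8)
O*G(B(6, -2)) = -8*8/3 = -64/3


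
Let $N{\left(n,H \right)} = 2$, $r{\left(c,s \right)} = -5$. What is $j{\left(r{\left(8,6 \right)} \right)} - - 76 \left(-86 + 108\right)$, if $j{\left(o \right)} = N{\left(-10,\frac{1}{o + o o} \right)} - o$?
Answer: $1679$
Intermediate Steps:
$j{\left(o \right)} = 2 - o$
$j{\left(r{\left(8,6 \right)} \right)} - - 76 \left(-86 + 108\right) = \left(2 - -5\right) - - 76 \left(-86 + 108\right) = \left(2 + 5\right) - \left(-76\right) 22 = 7 - -1672 = 7 + 1672 = 1679$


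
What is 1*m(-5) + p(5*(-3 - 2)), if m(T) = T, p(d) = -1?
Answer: -6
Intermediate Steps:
1*m(-5) + p(5*(-3 - 2)) = 1*(-5) - 1 = -5 - 1 = -6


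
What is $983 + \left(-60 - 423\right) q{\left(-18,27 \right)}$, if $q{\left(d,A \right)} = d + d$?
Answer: $18371$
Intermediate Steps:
$q{\left(d,A \right)} = 2 d$
$983 + \left(-60 - 423\right) q{\left(-18,27 \right)} = 983 + \left(-60 - 423\right) 2 \left(-18\right) = 983 - -17388 = 983 + 17388 = 18371$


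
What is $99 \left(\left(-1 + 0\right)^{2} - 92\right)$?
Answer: $-9009$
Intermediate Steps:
$99 \left(\left(-1 + 0\right)^{2} - 92\right) = 99 \left(\left(-1\right)^{2} - 92\right) = 99 \left(1 - 92\right) = 99 \left(-91\right) = -9009$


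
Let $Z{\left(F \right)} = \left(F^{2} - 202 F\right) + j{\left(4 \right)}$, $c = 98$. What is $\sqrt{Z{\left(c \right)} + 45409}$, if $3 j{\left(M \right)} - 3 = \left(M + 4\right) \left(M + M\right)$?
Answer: $\frac{\sqrt{317154}}{3} \approx 187.72$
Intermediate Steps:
$j{\left(M \right)} = 1 + \frac{2 M \left(4 + M\right)}{3}$ ($j{\left(M \right)} = 1 + \frac{\left(M + 4\right) \left(M + M\right)}{3} = 1 + \frac{\left(4 + M\right) 2 M}{3} = 1 + \frac{2 M \left(4 + M\right)}{3}$)
$Z{\left(F \right)} = \frac{67}{3} + F^{2} - 202 F$ ($Z{\left(F \right)} = \left(F^{2} - 202 F\right) + \left(1 + \frac{2 \cdot 4^{2}}{3} + \frac{8}{3} \cdot 4\right) = \left(F^{2} - 202 F\right) + \left(1 + \frac{2}{3} \cdot 16 + \frac{32}{3}\right) = \left(F^{2} - 202 F\right) + \left(1 + \frac{32}{3} + \frac{32}{3}\right) = \left(F^{2} - 202 F\right) + \frac{67}{3} = \frac{67}{3} + F^{2} - 202 F$)
$\sqrt{Z{\left(c \right)} + 45409} = \sqrt{\left(\frac{67}{3} + 98^{2} - 19796\right) + 45409} = \sqrt{\left(\frac{67}{3} + 9604 - 19796\right) + 45409} = \sqrt{- \frac{30509}{3} + 45409} = \sqrt{\frac{105718}{3}} = \frac{\sqrt{317154}}{3}$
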